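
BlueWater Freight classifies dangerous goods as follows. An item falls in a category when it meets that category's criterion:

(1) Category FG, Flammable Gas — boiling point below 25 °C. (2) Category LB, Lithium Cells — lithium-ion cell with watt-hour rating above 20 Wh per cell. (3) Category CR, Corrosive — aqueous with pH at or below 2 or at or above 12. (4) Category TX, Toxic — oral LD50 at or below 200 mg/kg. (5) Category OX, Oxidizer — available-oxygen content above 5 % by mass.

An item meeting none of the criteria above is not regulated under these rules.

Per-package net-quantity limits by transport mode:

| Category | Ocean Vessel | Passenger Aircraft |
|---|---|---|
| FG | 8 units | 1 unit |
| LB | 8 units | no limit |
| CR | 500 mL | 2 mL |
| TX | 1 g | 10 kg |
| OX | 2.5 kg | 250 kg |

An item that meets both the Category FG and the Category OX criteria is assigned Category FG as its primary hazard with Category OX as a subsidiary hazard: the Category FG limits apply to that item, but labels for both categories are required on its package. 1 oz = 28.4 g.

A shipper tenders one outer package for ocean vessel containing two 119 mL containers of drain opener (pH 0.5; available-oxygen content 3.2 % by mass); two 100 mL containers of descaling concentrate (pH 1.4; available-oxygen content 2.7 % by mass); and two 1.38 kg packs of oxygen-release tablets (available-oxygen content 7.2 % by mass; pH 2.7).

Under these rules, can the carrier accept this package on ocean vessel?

No

The drain opener has pH 0.5, which is ≤ 2, so it is Category CR (Corrosive).
The descaling concentrate has pH 1.4, which is ≤ 2, so it is Category CR (Corrosive).
Available-oxygen content 7.2 % by mass meets the Category OX criterion (Oxidizer), so the oxygen-release tablets are Category OX.
Category CR net quantity: (two 119 mL containers = 238 mL) + (two 100 mL containers = 200 mL) = 438 mL.
438 mL ≤ 500 mL (ocean vessel limit, Category CR) — within limit.
Category OX quantity: two 1.38 kg packs = 2.76 kg.
That exceeds the Category OX ocean vessel limit of 2.5 kg.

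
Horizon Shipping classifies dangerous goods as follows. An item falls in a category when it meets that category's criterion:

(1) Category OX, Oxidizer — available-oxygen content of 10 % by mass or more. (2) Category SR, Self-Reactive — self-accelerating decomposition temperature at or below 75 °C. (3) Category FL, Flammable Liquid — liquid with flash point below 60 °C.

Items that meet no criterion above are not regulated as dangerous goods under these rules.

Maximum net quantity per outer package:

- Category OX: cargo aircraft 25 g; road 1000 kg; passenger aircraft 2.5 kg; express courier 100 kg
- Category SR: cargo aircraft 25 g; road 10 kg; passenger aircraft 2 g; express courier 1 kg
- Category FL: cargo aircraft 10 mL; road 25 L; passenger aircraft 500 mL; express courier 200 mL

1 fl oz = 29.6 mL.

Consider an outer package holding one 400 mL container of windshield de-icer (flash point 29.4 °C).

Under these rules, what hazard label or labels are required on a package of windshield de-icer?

Category FL

With flash point 29.4 °C (< 60 °C), the windshield de-icer falls in Category FL.
Only the Category FL label is required.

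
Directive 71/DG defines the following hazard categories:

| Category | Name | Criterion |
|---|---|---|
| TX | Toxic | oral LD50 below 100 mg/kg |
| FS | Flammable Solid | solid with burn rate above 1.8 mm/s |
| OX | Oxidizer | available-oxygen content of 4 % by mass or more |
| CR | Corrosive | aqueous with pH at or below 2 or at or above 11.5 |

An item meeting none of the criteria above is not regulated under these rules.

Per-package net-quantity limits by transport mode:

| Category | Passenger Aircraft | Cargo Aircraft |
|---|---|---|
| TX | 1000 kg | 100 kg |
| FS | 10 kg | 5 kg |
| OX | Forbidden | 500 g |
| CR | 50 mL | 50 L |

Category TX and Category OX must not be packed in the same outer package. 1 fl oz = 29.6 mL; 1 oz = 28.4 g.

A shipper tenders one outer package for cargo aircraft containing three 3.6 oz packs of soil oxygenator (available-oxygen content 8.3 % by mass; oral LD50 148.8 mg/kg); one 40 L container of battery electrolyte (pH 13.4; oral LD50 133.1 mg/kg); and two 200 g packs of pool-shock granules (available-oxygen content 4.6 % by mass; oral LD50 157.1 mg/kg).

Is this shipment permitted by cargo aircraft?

The soil oxygenator has available-oxygen content 8.3 % by mass, which is ≥ 4 % by mass, so it is Category OX (Oxidizer).
Battery electrolyte: pH 13.4 ≥ 11.5 → Category CR (Corrosive).
The pool-shock granules have available-oxygen content 4.6 % by mass, which is ≥ 4 % by mass, so they are Category OX (Oxidizer).
Total Category OX: (three 3.6 oz packs = 306.72 g) + (two 200 g packs = 400 g) = 706.72 g.
706.72 g exceeds the cargo aircraft limit of 500 g for Category OX.
Category CR quantity: 40 L.
40 L is within the cargo aircraft limit of 50 L for Category CR.
The segregation rule (Category TX with Category OX) does not apply to Category OX with Category CR.

No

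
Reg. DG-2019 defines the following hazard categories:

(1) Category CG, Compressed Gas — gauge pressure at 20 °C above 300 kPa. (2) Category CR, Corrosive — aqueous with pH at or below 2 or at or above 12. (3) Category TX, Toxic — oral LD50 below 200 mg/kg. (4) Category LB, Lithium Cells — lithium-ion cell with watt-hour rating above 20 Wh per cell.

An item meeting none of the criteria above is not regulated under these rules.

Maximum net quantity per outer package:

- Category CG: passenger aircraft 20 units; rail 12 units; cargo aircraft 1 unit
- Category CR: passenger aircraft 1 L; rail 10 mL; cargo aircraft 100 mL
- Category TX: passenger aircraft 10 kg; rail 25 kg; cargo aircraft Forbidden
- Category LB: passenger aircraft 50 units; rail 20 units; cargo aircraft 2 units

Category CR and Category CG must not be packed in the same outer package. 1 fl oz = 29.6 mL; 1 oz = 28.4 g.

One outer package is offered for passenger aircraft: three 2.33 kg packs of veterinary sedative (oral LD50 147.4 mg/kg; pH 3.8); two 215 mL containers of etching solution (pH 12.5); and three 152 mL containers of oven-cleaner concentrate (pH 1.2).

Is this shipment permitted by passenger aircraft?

Yes

The veterinary sedative has oral LD50 147.4 mg/kg, which is < 200 mg/kg, so it is Category TX (Toxic).
With pH 12.5 (≥ 12), the etching solution falls in Category CR.
pH 1.2 meets the Category CR criterion (Corrosive), so the oven-cleaner concentrate is Category CR.
Category CR net quantity: (two 215 mL containers = 430 mL) + (three 152 mL containers = 456 mL) = 886 mL.
886 mL is within the passenger aircraft limit of 1 L for Category CR.
Category TX quantity: three 2.33 kg packs = 6.99 kg.
6.99 kg ≤ 10 kg (passenger aircraft limit, Category TX) — within limit.
The segregation rule (Category CR with Category CG) does not apply to Category CR with Category TX.
Every hazard category is within its passenger aircraft limit and no segregation rule is violated.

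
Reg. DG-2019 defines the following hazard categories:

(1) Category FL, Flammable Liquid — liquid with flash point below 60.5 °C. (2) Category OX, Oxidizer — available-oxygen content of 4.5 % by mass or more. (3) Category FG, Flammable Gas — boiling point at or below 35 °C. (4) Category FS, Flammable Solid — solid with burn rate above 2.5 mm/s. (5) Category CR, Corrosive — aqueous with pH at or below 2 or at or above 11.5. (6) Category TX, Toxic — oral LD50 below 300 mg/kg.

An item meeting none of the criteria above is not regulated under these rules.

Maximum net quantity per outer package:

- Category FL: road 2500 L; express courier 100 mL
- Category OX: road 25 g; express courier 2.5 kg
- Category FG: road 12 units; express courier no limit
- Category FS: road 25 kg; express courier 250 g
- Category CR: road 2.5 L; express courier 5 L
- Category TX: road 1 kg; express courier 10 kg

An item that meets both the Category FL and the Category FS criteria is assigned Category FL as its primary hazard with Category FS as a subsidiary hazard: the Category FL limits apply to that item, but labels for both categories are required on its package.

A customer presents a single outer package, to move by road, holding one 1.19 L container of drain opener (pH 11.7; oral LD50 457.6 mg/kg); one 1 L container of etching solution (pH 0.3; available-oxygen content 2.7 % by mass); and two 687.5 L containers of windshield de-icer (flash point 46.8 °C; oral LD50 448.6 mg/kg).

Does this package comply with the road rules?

Yes

pH 11.7 meets the Category CR criterion (Corrosive), so the drain opener is Category CR.
pH 0.3 meets the Category CR criterion (Corrosive), so the etching solution is Category CR.
Windshield de-icer: flash point 46.8 °C < 60.5 °C → Category FL (Flammable Liquid).
Total Category CR: 1.19 L + 1 L = 2.19 L.
2.19 L ≤ 2.5 L (road limit, Category CR) — within limit.
Category FL quantity: two 687.5 L containers = 1375 L.
1375 L is within the road limit of 2500 L for Category FL.
Every hazard category is within its road limit and no segregation rule is violated.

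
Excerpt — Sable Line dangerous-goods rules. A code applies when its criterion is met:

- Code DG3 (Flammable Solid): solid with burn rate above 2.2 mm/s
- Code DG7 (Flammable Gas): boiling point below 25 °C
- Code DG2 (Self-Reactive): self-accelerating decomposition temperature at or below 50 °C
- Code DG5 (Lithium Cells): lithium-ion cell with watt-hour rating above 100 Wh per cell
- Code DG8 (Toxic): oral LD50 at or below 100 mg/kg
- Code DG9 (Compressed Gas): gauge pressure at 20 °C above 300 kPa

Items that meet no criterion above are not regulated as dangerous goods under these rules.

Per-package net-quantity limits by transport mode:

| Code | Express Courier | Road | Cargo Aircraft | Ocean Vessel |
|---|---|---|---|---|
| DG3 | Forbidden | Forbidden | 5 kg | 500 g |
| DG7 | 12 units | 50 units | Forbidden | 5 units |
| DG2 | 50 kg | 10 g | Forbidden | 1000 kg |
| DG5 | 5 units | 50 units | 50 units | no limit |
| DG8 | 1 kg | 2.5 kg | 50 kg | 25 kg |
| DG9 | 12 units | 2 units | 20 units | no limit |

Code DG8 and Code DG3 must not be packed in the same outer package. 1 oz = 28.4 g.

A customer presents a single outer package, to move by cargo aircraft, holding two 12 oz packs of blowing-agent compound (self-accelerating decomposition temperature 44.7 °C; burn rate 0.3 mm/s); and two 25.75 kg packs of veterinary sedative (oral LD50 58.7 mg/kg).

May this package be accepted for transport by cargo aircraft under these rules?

With self-accelerating decomposition temperature 44.7 °C (≤ 50 °C), the blowing-agent compound falls in Code DG2.
Veterinary sedative: oral LD50 58.7 mg/kg ≤ 100 mg/kg → Code DG8 (Toxic).
Code DG8 quantity: two 25.75 kg packs = 51.5 kg.
51.5 kg exceeds the cargo aircraft limit of 50 kg for Code DG8.
Code DG2 quantity: two 12 oz packs = 681.6 g.
By cargo aircraft, Code DG2 is Forbidden regardless of quantity.
The segregation rule (Code DG8 with Code DG3) does not apply to Code DG8 with Code DG2.

No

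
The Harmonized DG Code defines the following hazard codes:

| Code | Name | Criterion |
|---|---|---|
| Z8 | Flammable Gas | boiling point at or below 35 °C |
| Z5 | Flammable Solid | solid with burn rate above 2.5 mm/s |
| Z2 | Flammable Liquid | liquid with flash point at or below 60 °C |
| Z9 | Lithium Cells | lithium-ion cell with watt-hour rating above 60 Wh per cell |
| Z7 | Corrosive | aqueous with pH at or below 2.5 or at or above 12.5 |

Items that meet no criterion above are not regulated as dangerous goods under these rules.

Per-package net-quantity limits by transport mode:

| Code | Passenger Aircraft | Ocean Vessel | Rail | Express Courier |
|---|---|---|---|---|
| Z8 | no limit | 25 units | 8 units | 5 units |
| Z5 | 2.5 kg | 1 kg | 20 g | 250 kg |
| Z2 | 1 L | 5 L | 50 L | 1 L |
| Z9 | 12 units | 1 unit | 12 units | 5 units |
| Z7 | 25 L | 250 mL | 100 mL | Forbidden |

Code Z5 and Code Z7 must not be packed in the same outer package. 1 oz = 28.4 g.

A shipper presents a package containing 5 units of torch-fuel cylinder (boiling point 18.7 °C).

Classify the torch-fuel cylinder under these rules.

With boiling point 18.7 °C (≤ 35 °C), the torch-fuel cylinder falls in Code Z8.

Code Z8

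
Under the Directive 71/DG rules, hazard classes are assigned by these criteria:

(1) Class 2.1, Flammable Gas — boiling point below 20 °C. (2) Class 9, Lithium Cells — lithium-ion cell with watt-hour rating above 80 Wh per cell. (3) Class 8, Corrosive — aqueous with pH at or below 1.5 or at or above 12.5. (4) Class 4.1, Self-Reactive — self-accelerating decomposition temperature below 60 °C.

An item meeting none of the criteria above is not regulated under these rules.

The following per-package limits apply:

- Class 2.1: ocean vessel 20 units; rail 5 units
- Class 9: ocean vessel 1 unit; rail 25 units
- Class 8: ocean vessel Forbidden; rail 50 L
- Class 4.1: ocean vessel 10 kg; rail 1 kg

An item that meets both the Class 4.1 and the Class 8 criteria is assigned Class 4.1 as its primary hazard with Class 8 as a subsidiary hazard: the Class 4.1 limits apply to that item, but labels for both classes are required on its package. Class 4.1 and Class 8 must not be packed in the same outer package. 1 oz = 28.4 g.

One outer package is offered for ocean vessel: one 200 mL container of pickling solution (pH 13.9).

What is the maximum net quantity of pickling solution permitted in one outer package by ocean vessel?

pH 13.9 meets the Class 8 criterion (Corrosive), so the pickling solution is Class 8.
The ocean vessel limit for Class 8 is Forbidden.

Forbidden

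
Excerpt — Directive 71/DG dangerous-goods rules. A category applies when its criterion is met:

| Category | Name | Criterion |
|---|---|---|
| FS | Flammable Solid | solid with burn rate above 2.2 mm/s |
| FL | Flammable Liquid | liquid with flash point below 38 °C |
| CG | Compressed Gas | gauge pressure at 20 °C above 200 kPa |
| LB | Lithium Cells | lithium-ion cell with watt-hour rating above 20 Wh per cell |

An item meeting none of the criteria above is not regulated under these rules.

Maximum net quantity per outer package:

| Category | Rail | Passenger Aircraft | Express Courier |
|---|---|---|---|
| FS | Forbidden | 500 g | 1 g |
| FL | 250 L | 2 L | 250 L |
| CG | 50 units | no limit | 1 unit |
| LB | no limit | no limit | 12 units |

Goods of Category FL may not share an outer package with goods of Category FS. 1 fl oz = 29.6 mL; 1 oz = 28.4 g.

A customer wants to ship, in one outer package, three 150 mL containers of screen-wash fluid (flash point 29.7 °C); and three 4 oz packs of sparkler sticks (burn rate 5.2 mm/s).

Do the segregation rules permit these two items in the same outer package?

No

Flash point 29.7 °C meets the Category FL criterion (Flammable Liquid), so the screen-wash fluid is Category FL.
Sparkler sticks: burn rate 5.2 mm/s > 2.2 mm/s → Category FS (Flammable Solid).
Category FL and Category FS may not share an outer package.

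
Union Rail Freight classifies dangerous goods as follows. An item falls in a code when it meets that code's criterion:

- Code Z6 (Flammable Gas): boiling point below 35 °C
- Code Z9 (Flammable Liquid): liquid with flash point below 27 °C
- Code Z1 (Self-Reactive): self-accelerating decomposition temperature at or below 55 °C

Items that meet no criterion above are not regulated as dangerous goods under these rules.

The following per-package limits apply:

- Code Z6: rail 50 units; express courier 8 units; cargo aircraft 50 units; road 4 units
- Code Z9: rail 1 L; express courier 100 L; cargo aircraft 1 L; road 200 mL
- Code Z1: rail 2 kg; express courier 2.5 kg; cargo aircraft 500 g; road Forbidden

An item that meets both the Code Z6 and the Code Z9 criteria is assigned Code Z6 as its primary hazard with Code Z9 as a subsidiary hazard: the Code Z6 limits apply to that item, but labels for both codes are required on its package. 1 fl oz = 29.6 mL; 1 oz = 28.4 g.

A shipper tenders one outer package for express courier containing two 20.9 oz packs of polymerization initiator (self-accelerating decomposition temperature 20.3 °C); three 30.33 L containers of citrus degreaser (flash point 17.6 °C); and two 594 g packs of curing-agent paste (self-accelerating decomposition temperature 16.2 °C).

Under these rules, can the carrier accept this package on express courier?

With self-accelerating decomposition temperature 20.3 °C (≤ 55 °C), the polymerization initiator falls in Code Z1.
The citrus degreaser has flash point 17.6 °C, which is < 27 °C, so it is Code Z9 (Flammable Liquid).
Self-accelerating decomposition temperature 16.2 °C meets the Code Z1 criterion (Self-Reactive), so the curing-agent paste is Code Z1.
Code Z1 net quantity: (two 20.9 oz packs = 1187.12 g) + (two 594 g packs = 1.188 kg) = 2375.12 g.
2375.12 g ≤ 2.5 kg (express courier limit, Code Z1) — within limit.
Code Z9 quantity: three 30.33 L containers = 90.99 L.
That is within the Code Z9 express courier limit of 100 L.
Every hazard code is within its express courier limit and no segregation rule is violated.

Yes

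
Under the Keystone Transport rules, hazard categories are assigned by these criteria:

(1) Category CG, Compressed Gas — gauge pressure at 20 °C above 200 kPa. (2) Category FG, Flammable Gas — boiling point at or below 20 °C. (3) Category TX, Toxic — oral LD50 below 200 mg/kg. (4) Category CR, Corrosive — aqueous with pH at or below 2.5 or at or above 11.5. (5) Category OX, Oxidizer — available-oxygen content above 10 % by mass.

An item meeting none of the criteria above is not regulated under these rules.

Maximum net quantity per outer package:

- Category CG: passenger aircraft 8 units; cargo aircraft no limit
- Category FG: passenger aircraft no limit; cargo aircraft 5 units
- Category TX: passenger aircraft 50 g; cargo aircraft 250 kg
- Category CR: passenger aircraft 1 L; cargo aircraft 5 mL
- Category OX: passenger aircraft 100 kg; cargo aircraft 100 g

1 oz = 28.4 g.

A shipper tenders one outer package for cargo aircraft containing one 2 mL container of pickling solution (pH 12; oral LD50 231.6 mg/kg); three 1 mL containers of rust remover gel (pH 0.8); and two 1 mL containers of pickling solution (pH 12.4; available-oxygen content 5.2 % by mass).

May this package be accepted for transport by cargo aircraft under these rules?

The pickling solution has pH 12, which is ≥ 11.5, so it is Category CR (Corrosive).
pH 0.8 meets the Category CR criterion (Corrosive), so the rust remover gel is Category CR.
pH 12.4 meets the Category CR criterion (Corrosive), so the pickling solution is Category CR.
Total Category CR: 2 mL + (three 1 mL containers = 3 mL) + (two 1 mL containers = 2 mL) = 7 mL.
That exceeds the Category CR cargo aircraft limit of 5 mL.

No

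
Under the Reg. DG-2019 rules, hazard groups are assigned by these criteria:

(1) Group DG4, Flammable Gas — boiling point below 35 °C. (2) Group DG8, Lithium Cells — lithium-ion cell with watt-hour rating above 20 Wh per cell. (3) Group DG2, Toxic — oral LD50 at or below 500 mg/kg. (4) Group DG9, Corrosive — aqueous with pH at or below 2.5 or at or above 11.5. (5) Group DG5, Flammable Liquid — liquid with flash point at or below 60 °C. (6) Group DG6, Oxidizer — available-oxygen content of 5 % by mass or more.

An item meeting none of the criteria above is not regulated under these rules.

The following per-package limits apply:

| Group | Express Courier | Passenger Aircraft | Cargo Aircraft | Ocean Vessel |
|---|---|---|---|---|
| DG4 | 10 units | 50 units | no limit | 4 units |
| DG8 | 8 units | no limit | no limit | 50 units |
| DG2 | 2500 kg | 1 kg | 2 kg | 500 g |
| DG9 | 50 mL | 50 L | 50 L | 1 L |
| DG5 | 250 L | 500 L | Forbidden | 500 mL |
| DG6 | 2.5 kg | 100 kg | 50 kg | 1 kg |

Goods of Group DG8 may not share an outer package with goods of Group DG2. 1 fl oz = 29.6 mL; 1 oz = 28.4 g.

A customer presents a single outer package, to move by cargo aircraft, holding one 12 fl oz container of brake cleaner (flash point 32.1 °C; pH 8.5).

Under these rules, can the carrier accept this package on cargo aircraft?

Flash point 32.1 °C meets the Group DG5 criterion (Flammable Liquid), so the brake cleaner is Group DG5.
Group DG5 quantity: one 12 fl oz container = 355.2 mL.
Group DG5 is Forbidden by cargo aircraft.

No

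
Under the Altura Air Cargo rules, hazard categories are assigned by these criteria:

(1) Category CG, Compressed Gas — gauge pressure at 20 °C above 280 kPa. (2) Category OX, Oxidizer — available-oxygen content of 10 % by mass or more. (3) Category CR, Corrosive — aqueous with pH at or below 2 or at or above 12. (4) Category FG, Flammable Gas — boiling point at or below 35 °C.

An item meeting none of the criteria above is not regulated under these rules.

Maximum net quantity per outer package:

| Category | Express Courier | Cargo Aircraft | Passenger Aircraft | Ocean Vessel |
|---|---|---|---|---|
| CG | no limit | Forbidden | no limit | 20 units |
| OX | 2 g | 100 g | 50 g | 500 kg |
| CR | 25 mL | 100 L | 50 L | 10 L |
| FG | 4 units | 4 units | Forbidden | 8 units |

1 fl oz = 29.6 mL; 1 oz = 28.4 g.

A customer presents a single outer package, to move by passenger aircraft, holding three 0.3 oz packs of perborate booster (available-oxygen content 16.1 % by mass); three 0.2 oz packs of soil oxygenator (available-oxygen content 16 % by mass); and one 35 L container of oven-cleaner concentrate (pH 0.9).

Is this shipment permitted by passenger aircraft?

With available-oxygen content 16.1 % by mass (≥ 10 % by mass), the perborate booster falls in Category OX.
With available-oxygen content 16 % by mass (≥ 10 % by mass), the soil oxygenator falls in Category OX.
Oven-cleaner concentrate: pH 0.9 ≤ 2 → Category CR (Corrosive).
Category CR quantity: 35 L.
That is within the Category CR passenger aircraft limit of 50 L.
Total Category OX: (three 0.3 oz packs = 25.56 g) + (three 0.2 oz packs = 17.04 g) = 42.6 g.
That is within the Category OX passenger aircraft limit of 50 g.
Every hazard category is within its passenger aircraft limit and no segregation rule is violated.

Yes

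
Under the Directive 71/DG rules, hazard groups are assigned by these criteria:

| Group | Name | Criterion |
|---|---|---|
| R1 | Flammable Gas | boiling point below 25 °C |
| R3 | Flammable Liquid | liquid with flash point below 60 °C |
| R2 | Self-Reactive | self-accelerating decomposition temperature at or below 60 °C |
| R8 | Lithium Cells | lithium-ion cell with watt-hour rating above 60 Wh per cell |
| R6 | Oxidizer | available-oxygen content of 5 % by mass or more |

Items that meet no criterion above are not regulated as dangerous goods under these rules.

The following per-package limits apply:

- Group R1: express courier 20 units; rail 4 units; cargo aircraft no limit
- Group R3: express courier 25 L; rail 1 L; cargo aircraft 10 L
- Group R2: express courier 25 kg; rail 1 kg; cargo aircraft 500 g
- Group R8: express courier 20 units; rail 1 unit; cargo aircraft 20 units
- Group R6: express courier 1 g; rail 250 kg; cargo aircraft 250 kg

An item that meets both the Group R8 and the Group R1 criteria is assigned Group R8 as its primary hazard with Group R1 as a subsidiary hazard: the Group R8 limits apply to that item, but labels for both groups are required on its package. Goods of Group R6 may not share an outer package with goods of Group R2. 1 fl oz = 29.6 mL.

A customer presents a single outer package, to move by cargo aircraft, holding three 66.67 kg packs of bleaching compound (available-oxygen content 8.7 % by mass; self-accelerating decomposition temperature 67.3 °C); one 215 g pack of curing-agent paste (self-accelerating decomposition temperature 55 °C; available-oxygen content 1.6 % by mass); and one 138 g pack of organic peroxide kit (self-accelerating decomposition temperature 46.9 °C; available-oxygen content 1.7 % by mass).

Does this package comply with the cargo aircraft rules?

No

Bleaching compound: available-oxygen content 8.7 % by mass ≥ 5 % by mass → Group R6 (Oxidizer).
Self-accelerating decomposition temperature 55 °C meets the Group R2 criterion (Self-Reactive), so the curing-agent paste is Group R2.
Organic peroxide kit: self-accelerating decomposition temperature 46.9 °C ≤ 60 °C → Group R2 (Self-Reactive).
Group R6 quantity: three 66.67 kg packs = 200.01 kg.
That is within the Group R6 cargo aircraft limit of 250 kg.
Group R2 net quantity: 215 g + 138 g = 353 g.
That is within the Group R2 cargo aircraft limit of 500 g.
Group R6 and Group R2 may not share an outer package.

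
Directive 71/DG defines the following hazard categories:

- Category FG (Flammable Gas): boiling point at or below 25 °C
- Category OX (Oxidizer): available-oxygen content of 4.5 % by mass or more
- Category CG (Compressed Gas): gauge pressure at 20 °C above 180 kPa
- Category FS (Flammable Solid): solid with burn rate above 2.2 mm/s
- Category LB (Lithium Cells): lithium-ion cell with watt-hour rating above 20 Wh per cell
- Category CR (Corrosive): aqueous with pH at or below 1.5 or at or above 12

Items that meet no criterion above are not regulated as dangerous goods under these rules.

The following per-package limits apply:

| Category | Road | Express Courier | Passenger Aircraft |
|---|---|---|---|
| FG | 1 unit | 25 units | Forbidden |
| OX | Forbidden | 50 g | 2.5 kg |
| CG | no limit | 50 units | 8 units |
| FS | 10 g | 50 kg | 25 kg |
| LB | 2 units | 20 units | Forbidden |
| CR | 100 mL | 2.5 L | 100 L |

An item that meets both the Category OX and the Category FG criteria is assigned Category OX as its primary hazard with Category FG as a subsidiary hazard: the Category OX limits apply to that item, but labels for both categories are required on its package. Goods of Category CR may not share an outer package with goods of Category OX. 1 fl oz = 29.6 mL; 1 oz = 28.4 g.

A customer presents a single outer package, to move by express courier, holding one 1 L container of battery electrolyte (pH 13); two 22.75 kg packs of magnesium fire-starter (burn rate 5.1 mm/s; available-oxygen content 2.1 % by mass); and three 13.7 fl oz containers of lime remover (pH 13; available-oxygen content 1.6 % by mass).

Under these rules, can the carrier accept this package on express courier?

Yes

With pH 13 (≥ 12), the battery electrolyte falls in Category CR.
Magnesium fire-starter: burn rate 5.1 mm/s > 2.2 mm/s → Category FS (Flammable Solid).
pH 13 meets the Category CR criterion (Corrosive), so the lime remover is Category CR.
Total Category CR: 1 L + (three 13.7 fl oz containers = 1216.56 mL) = 2216.56 mL.
That is within the Category CR express courier limit of 2.5 L.
Category FS quantity: two 22.75 kg packs = 45.5 kg.
45.5 kg is within the express courier limit of 50 kg for Category FS.
The segregation rule (Category CR with Category OX) does not apply to Category CR with Category FS.
Every hazard category is within its express courier limit and no segregation rule is violated.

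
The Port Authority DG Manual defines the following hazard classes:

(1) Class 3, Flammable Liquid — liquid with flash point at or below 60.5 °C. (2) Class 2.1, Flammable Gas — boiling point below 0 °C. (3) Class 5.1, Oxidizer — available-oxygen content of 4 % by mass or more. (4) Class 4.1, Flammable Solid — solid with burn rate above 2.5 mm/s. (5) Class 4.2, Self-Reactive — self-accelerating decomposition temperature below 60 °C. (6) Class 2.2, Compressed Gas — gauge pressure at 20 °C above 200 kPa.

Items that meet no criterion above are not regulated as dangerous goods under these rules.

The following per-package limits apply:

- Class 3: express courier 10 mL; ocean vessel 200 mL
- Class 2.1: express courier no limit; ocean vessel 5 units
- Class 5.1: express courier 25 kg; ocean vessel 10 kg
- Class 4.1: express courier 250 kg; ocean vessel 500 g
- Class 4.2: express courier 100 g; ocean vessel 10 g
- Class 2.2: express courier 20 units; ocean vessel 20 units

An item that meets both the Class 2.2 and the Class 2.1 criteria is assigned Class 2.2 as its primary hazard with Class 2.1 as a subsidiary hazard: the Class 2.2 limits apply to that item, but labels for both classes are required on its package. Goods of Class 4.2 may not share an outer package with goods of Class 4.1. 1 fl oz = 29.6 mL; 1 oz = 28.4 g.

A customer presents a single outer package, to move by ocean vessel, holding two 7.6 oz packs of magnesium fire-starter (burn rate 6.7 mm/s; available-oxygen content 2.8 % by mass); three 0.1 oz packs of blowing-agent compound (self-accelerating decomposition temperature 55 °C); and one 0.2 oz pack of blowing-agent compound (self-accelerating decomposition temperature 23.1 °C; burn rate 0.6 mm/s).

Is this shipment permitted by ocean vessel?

Magnesium fire-starter: burn rate 6.7 mm/s > 2.5 mm/s → Class 4.1 (Flammable Solid).
With self-accelerating decomposition temperature 55 °C (< 60 °C), the blowing-agent compound falls in Class 4.2.
With self-accelerating decomposition temperature 23.1 °C (< 60 °C), the blowing-agent compound falls in Class 4.2.
Class 4.2 net quantity: (three 0.1 oz packs = 8.52 g) + (one 0.2 oz pack = 5.68 g) = 14.2 g.
14.2 g > 10 g (ocean vessel limit, Class 4.2) — over the limit.
Class 4.1 quantity: two 7.6 oz packs = 431.68 g.
431.68 g ≤ 500 g (ocean vessel limit, Class 4.1) — within limit.
Class 4.2 and Class 4.1 may not share an outer package.

No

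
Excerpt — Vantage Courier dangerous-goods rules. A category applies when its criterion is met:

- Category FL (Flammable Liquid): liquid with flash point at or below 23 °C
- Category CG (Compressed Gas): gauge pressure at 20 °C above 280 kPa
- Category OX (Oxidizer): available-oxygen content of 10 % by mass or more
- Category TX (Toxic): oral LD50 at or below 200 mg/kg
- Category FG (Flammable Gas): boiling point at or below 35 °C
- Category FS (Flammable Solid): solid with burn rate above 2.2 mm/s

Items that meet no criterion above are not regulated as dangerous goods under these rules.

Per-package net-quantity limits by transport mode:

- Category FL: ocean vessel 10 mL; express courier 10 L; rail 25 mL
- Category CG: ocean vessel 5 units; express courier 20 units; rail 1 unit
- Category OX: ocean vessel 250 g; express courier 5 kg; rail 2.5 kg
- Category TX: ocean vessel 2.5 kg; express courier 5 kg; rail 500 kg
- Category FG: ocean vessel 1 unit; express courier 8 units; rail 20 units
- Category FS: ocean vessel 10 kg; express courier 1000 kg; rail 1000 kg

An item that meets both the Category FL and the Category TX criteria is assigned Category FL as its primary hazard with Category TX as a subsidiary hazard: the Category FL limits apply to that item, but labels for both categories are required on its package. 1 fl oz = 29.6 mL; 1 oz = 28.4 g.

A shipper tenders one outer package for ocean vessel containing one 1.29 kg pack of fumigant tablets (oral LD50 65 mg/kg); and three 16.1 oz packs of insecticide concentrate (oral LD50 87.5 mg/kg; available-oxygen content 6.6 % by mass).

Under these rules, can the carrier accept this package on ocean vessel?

No

Oral LD50 65 mg/kg meets the Category TX criterion (Toxic), so the fumigant tablets are Category TX.
Insecticide concentrate: oral LD50 87.5 mg/kg ≤ 200 mg/kg → Category TX (Toxic).
Total Category TX: 1.29 kg + (three 16.1 oz packs = 1371.72 g) = 2661.72 g.
2661.72 g exceeds the ocean vessel limit of 2.5 kg for Category TX.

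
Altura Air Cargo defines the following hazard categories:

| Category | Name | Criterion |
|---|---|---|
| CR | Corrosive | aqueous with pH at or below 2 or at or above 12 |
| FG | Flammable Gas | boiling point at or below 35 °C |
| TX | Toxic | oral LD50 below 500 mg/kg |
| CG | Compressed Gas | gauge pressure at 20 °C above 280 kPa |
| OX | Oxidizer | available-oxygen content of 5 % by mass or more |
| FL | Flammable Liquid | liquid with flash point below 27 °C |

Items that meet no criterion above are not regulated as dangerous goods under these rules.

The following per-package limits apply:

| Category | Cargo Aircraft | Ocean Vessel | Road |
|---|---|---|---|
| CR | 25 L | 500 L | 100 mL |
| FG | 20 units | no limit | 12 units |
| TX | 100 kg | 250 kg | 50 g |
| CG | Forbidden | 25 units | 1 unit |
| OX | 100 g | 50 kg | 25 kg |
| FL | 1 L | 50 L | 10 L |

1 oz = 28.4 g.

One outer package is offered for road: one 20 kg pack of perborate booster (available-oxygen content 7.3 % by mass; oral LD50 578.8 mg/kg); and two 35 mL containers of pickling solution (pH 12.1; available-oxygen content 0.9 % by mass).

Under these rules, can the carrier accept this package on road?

The perborate booster has available-oxygen content 7.3 % by mass, which is ≥ 5 % by mass, so it is Category OX (Oxidizer).
With pH 12.1 (≥ 12), the pickling solution falls in Category CR.
Category OX quantity: 20 kg.
20 kg is within the road limit of 25 kg for Category OX.
Category CR quantity: two 35 mL containers = 70 mL.
70 mL ≤ 100 mL (road limit, Category CR) — within limit.
Every hazard category is within its road limit and no segregation rule is violated.

Yes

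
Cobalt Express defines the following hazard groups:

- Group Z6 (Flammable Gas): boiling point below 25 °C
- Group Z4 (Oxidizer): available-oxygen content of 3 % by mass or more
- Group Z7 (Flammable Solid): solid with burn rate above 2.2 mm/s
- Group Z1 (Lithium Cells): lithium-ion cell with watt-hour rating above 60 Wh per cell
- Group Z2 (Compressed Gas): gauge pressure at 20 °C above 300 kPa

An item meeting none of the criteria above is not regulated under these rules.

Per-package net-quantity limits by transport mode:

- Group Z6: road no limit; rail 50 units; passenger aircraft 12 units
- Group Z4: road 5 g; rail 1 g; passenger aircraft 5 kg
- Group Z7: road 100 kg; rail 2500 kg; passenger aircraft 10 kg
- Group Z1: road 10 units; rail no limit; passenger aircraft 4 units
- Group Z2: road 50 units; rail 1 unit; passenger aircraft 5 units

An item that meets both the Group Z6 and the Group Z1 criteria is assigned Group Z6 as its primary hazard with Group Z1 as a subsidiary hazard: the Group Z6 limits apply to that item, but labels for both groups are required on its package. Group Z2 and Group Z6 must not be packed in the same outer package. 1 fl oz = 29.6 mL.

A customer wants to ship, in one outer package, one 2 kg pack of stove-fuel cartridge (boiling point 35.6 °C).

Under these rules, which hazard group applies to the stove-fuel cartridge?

Not regulated

boiling point 35.6 °C is not below 25 °C, so Group Z6 does not apply.
No criterion is met, so the item is not regulated.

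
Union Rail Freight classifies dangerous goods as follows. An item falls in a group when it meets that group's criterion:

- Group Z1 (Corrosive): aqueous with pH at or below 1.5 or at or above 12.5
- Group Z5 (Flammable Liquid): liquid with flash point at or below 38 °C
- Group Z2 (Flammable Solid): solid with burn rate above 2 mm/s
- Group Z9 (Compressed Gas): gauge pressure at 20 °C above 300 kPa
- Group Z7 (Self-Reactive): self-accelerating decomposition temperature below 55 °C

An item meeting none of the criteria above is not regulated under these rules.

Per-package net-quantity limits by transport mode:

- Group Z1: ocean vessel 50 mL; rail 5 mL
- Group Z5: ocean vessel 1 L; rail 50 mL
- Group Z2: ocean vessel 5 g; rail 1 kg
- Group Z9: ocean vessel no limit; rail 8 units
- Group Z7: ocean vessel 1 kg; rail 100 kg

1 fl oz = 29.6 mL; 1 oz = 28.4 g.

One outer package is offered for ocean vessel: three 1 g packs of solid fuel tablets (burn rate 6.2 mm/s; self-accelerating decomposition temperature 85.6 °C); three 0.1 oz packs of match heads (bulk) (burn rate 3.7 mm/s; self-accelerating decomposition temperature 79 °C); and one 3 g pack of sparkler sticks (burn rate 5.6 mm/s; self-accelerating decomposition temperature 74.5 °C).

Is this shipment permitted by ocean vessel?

The solid fuel tablets have burn rate 6.2 mm/s, which is > 2 mm/s, so they are Group Z2 (Flammable Solid).
The match heads (bulk) have burn rate 3.7 mm/s, which is > 2 mm/s, so they are Group Z2 (Flammable Solid).
With burn rate 5.6 mm/s (> 2 mm/s), the sparkler sticks fall in Group Z2.
Group Z2 net quantity: (three 1 g packs = 3 g) + (three 0.1 oz packs = 8.52 g) + 3 g = 14.52 g.
14.52 g exceeds the ocean vessel limit of 5 g for Group Z2.

No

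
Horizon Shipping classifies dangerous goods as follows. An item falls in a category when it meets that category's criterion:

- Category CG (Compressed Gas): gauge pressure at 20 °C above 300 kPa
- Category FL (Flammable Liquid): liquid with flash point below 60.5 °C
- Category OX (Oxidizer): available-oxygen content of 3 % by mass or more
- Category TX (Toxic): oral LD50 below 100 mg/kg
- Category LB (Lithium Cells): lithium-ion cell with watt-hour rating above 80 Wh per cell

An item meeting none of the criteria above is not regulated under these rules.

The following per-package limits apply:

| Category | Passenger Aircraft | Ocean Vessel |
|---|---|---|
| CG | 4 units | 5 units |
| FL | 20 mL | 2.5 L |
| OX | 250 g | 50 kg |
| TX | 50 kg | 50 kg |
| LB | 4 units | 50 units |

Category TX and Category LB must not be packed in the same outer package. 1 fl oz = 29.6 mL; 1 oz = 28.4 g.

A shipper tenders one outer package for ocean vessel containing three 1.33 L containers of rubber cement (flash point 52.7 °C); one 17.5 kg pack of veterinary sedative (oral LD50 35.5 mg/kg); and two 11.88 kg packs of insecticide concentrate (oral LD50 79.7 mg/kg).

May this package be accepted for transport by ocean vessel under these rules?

No

The rubber cement has flash point 52.7 °C, which is < 60.5 °C, so it is Category FL (Flammable Liquid).
Oral LD50 35.5 mg/kg meets the Category TX criterion (Toxic), so the veterinary sedative is Category TX.
The insecticide concentrate has oral LD50 79.7 mg/kg, which is < 100 mg/kg, so it is Category TX (Toxic).
Category TX net quantity: 17.5 kg + (two 11.88 kg packs = 23.76 kg) = 41.26 kg.
41.26 kg ≤ 50 kg (ocean vessel limit, Category TX) — within limit.
Category FL quantity: three 1.33 L containers = 3.99 L.
3.99 L > 2.5 L (ocean vessel limit, Category FL) — over the limit.
The segregation rule (Category TX with Category LB) does not apply to Category TX with Category FL.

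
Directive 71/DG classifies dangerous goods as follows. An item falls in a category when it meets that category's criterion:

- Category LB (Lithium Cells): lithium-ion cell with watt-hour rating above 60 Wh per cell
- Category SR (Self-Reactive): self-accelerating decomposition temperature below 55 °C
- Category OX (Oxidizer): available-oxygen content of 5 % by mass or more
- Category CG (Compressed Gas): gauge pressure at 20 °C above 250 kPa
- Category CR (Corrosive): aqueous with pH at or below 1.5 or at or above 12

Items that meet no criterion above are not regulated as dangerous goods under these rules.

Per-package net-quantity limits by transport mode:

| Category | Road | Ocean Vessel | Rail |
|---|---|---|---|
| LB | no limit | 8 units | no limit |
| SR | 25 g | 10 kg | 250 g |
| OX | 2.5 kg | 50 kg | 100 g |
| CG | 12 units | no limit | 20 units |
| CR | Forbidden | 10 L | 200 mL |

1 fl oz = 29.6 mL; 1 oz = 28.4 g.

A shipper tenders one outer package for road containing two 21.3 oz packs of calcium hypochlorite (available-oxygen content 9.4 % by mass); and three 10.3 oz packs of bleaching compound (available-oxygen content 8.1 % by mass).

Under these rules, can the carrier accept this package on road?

Calcium hypochlorite: available-oxygen content 9.4 % by mass ≥ 5 % by mass → Category OX (Oxidizer).
Bleaching compound: available-oxygen content 8.1 % by mass ≥ 5 % by mass → Category OX (Oxidizer).
Total Category OX: (two 21.3 oz packs = 1209.84 g) + (three 10.3 oz packs = 877.56 g) = 2087.4 g.
That is within the Category OX road limit of 2.5 kg.

Yes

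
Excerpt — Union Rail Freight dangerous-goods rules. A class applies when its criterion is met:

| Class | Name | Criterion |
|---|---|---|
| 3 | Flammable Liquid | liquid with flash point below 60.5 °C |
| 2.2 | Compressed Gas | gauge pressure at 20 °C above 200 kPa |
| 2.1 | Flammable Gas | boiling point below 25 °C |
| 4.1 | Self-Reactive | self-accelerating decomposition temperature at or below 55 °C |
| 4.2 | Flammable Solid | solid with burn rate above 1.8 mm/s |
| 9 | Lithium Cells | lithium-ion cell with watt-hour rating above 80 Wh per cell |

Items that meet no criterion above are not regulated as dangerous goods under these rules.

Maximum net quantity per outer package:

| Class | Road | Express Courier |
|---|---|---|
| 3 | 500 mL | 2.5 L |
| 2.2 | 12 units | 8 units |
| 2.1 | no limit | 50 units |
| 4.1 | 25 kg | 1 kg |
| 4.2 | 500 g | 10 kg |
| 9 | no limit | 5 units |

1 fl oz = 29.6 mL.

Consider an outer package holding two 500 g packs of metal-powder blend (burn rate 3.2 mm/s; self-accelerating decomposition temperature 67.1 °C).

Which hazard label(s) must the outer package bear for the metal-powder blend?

Burn rate 3.2 mm/s meets the Class 4.2 criterion (Flammable Solid), so the metal-powder blend is Class 4.2.
Only the Class 4.2 label is required.

Class 4.2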